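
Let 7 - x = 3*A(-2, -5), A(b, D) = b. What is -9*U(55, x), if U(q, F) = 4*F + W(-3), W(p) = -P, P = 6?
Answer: -414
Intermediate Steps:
W(p) = -6 (W(p) = -1*6 = -6)
x = 13 (x = 7 - 3*(-2) = 7 - 1*(-6) = 7 + 6 = 13)
U(q, F) = -6 + 4*F (U(q, F) = 4*F - 6 = -6 + 4*F)
-9*U(55, x) = -9*(-6 + 4*13) = -9*(-6 + 52) = -9*46 = -414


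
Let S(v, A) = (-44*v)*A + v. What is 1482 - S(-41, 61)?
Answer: -108521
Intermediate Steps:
S(v, A) = v - 44*A*v (S(v, A) = -44*A*v + v = v - 44*A*v)
1482 - S(-41, 61) = 1482 - (-41)*(1 - 44*61) = 1482 - (-41)*(1 - 2684) = 1482 - (-41)*(-2683) = 1482 - 1*110003 = 1482 - 110003 = -108521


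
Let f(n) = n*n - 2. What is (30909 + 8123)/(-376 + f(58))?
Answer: 19516/1493 ≈ 13.072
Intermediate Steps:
f(n) = -2 + n² (f(n) = n² - 2 = -2 + n²)
(30909 + 8123)/(-376 + f(58)) = (30909 + 8123)/(-376 + (-2 + 58²)) = 39032/(-376 + (-2 + 3364)) = 39032/(-376 + 3362) = 39032/2986 = 39032*(1/2986) = 19516/1493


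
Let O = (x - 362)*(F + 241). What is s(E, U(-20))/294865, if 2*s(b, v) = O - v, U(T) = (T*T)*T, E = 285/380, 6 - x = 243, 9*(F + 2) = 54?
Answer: -27751/117946 ≈ -0.23529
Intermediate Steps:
F = 4 (F = -2 + (⅑)*54 = -2 + 6 = 4)
x = -237 (x = 6 - 1*243 = 6 - 243 = -237)
E = ¾ (E = 285*(1/380) = ¾ ≈ 0.75000)
O = -146755 (O = (-237 - 362)*(4 + 241) = -599*245 = -146755)
U(T) = T³ (U(T) = T²*T = T³)
s(b, v) = -146755/2 - v/2 (s(b, v) = (-146755 - v)/2 = -146755/2 - v/2)
s(E, U(-20))/294865 = (-146755/2 - ½*(-20)³)/294865 = (-146755/2 - ½*(-8000))*(1/294865) = (-146755/2 + 4000)*(1/294865) = -138755/2*1/294865 = -27751/117946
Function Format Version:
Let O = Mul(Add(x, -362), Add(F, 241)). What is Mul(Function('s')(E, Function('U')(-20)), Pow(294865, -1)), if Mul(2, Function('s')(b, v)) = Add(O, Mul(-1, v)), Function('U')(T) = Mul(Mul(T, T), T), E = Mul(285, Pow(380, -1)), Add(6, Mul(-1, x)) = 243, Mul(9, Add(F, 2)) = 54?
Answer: Rational(-27751, 117946) ≈ -0.23529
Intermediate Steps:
F = 4 (F = Add(-2, Mul(Rational(1, 9), 54)) = Add(-2, 6) = 4)
x = -237 (x = Add(6, Mul(-1, 243)) = Add(6, -243) = -237)
E = Rational(3, 4) (E = Mul(285, Rational(1, 380)) = Rational(3, 4) ≈ 0.75000)
O = -146755 (O = Mul(Add(-237, -362), Add(4, 241)) = Mul(-599, 245) = -146755)
Function('U')(T) = Pow(T, 3) (Function('U')(T) = Mul(Pow(T, 2), T) = Pow(T, 3))
Function('s')(b, v) = Add(Rational(-146755, 2), Mul(Rational(-1, 2), v)) (Function('s')(b, v) = Mul(Rational(1, 2), Add(-146755, Mul(-1, v))) = Add(Rational(-146755, 2), Mul(Rational(-1, 2), v)))
Mul(Function('s')(E, Function('U')(-20)), Pow(294865, -1)) = Mul(Add(Rational(-146755, 2), Mul(Rational(-1, 2), Pow(-20, 3))), Pow(294865, -1)) = Mul(Add(Rational(-146755, 2), Mul(Rational(-1, 2), -8000)), Rational(1, 294865)) = Mul(Add(Rational(-146755, 2), 4000), Rational(1, 294865)) = Mul(Rational(-138755, 2), Rational(1, 294865)) = Rational(-27751, 117946)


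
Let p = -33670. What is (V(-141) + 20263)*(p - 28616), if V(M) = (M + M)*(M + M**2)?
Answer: 345464129262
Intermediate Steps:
V(M) = 2*M*(M + M**2) (V(M) = (2*M)*(M + M**2) = 2*M*(M + M**2))
(V(-141) + 20263)*(p - 28616) = (2*(-141)**2*(1 - 141) + 20263)*(-33670 - 28616) = (2*19881*(-140) + 20263)*(-62286) = (-5566680 + 20263)*(-62286) = -5546417*(-62286) = 345464129262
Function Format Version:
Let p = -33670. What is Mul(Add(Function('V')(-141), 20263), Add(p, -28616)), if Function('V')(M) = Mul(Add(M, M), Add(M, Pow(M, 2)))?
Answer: 345464129262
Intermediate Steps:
Function('V')(M) = Mul(2, M, Add(M, Pow(M, 2))) (Function('V')(M) = Mul(Mul(2, M), Add(M, Pow(M, 2))) = Mul(2, M, Add(M, Pow(M, 2))))
Mul(Add(Function('V')(-141), 20263), Add(p, -28616)) = Mul(Add(Mul(2, Pow(-141, 2), Add(1, -141)), 20263), Add(-33670, -28616)) = Mul(Add(Mul(2, 19881, -140), 20263), -62286) = Mul(Add(-5566680, 20263), -62286) = Mul(-5546417, -62286) = 345464129262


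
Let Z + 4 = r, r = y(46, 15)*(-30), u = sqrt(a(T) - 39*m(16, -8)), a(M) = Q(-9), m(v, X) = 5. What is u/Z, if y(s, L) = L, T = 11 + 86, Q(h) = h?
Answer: -I*sqrt(51)/227 ≈ -0.03146*I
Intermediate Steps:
T = 97
a(M) = -9
u = 2*I*sqrt(51) (u = sqrt(-9 - 39*5) = sqrt(-9 - 195) = sqrt(-204) = 2*I*sqrt(51) ≈ 14.283*I)
r = -450 (r = 15*(-30) = -450)
Z = -454 (Z = -4 - 450 = -454)
u/Z = (2*I*sqrt(51))/(-454) = (2*I*sqrt(51))*(-1/454) = -I*sqrt(51)/227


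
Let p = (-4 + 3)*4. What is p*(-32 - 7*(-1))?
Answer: 100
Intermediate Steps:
p = -4 (p = -1*4 = -4)
p*(-32 - 7*(-1)) = -4*(-32 - 7*(-1)) = -4*(-32 + 7) = -4*(-25) = 100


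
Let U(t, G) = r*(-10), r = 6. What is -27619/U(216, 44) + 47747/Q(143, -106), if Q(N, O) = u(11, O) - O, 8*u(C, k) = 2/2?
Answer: 5151899/5660 ≈ 910.23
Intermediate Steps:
u(C, k) = ⅛ (u(C, k) = (2/2)/8 = (2*(½))/8 = (⅛)*1 = ⅛)
Q(N, O) = ⅛ - O
U(t, G) = -60 (U(t, G) = 6*(-10) = -60)
-27619/U(216, 44) + 47747/Q(143, -106) = -27619/(-60) + 47747/(⅛ - 1*(-106)) = -27619*(-1/60) + 47747/(⅛ + 106) = 27619/60 + 47747/(849/8) = 27619/60 + 47747*(8/849) = 27619/60 + 381976/849 = 5151899/5660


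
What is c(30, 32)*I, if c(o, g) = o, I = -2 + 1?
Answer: -30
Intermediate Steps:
I = -1
c(30, 32)*I = 30*(-1) = -30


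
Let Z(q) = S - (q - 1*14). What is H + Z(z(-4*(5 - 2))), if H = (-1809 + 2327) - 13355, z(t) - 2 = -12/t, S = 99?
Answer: -12727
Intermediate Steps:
z(t) = 2 - 12/t
H = -12837 (H = 518 - 13355 = -12837)
Z(q) = 113 - q (Z(q) = 99 - (q - 1*14) = 99 - (q - 14) = 99 - (-14 + q) = 99 + (14 - q) = 113 - q)
H + Z(z(-4*(5 - 2))) = -12837 + (113 - (2 - 12*(-1/(4*(5 - 2))))) = -12837 + (113 - (2 - 12/((-4*3)))) = -12837 + (113 - (2 - 12/(-12))) = -12837 + (113 - (2 - 12*(-1/12))) = -12837 + (113 - (2 + 1)) = -12837 + (113 - 1*3) = -12837 + (113 - 3) = -12837 + 110 = -12727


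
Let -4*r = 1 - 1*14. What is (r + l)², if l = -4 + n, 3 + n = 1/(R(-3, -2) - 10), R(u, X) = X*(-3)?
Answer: 16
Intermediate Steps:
R(u, X) = -3*X
n = -13/4 (n = -3 + 1/(-3*(-2) - 10) = -3 + 1/(6 - 10) = -3 + 1/(-4) = -3 - ¼ = -13/4 ≈ -3.2500)
l = -29/4 (l = -4 - 13/4 = -29/4 ≈ -7.2500)
r = 13/4 (r = -(1 - 1*14)/4 = -(1 - 14)/4 = -¼*(-13) = 13/4 ≈ 3.2500)
(r + l)² = (13/4 - 29/4)² = (-4)² = 16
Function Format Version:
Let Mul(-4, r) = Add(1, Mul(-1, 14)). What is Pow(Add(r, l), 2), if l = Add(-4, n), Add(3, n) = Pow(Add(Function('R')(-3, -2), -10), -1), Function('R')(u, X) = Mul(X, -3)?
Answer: 16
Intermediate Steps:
Function('R')(u, X) = Mul(-3, X)
n = Rational(-13, 4) (n = Add(-3, Pow(Add(Mul(-3, -2), -10), -1)) = Add(-3, Pow(Add(6, -10), -1)) = Add(-3, Pow(-4, -1)) = Add(-3, Rational(-1, 4)) = Rational(-13, 4) ≈ -3.2500)
l = Rational(-29, 4) (l = Add(-4, Rational(-13, 4)) = Rational(-29, 4) ≈ -7.2500)
r = Rational(13, 4) (r = Mul(Rational(-1, 4), Add(1, Mul(-1, 14))) = Mul(Rational(-1, 4), Add(1, -14)) = Mul(Rational(-1, 4), -13) = Rational(13, 4) ≈ 3.2500)
Pow(Add(r, l), 2) = Pow(Add(Rational(13, 4), Rational(-29, 4)), 2) = Pow(-4, 2) = 16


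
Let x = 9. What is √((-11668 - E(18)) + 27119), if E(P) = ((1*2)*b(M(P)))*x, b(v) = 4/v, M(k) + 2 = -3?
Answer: √386635/5 ≈ 124.36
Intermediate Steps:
M(k) = -5 (M(k) = -2 - 3 = -5)
E(P) = -72/5 (E(P) = ((1*2)*(4/(-5)))*9 = (2*(4*(-⅕)))*9 = (2*(-⅘))*9 = -8/5*9 = -72/5)
√((-11668 - E(18)) + 27119) = √((-11668 - 1*(-72/5)) + 27119) = √((-11668 + 72/5) + 27119) = √(-58268/5 + 27119) = √(77327/5) = √386635/5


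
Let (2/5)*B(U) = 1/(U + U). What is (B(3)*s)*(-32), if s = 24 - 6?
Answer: -240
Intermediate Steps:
B(U) = 5/(4*U) (B(U) = 5/(2*(U + U)) = 5/(2*((2*U))) = 5*(1/(2*U))/2 = 5/(4*U))
s = 18
(B(3)*s)*(-32) = (((5/4)/3)*18)*(-32) = (((5/4)*(1/3))*18)*(-32) = ((5/12)*18)*(-32) = (15/2)*(-32) = -240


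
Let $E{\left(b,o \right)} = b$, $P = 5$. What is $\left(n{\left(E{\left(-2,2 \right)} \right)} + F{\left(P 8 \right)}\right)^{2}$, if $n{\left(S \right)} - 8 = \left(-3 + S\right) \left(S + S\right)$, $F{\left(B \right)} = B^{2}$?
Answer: $2650384$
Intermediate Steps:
$n{\left(S \right)} = 8 + 2 S \left(-3 + S\right)$ ($n{\left(S \right)} = 8 + \left(-3 + S\right) \left(S + S\right) = 8 + \left(-3 + S\right) 2 S = 8 + 2 S \left(-3 + S\right)$)
$\left(n{\left(E{\left(-2,2 \right)} \right)} + F{\left(P 8 \right)}\right)^{2} = \left(\left(8 - -12 + 2 \left(-2\right)^{2}\right) + \left(5 \cdot 8\right)^{2}\right)^{2} = \left(\left(8 + 12 + 2 \cdot 4\right) + 40^{2}\right)^{2} = \left(\left(8 + 12 + 8\right) + 1600\right)^{2} = \left(28 + 1600\right)^{2} = 1628^{2} = 2650384$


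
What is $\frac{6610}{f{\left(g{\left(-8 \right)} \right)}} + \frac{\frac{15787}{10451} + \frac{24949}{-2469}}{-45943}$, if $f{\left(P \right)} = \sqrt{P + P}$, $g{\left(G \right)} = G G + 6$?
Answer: $\frac{221763896}{1185491073417} + \frac{661 \sqrt{35}}{7} \approx 558.65$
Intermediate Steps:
$g{\left(G \right)} = 6 + G^{2}$ ($g{\left(G \right)} = G^{2} + 6 = 6 + G^{2}$)
$f{\left(P \right)} = \sqrt{2} \sqrt{P}$ ($f{\left(P \right)} = \sqrt{2 P} = \sqrt{2} \sqrt{P}$)
$\frac{6610}{f{\left(g{\left(-8 \right)} \right)}} + \frac{\frac{15787}{10451} + \frac{24949}{-2469}}{-45943} = \frac{6610}{\sqrt{2} \sqrt{6 + \left(-8\right)^{2}}} + \frac{\frac{15787}{10451} + \frac{24949}{-2469}}{-45943} = \frac{6610}{\sqrt{2} \sqrt{6 + 64}} + \left(15787 \cdot \frac{1}{10451} + 24949 \left(- \frac{1}{2469}\right)\right) \left(- \frac{1}{45943}\right) = \frac{6610}{\sqrt{2} \sqrt{70}} + \left(\frac{15787}{10451} - \frac{24949}{2469}\right) \left(- \frac{1}{45943}\right) = \frac{6610}{2 \sqrt{35}} - - \frac{221763896}{1185491073417} = 6610 \frac{\sqrt{35}}{70} + \frac{221763896}{1185491073417} = \frac{661 \sqrt{35}}{7} + \frac{221763896}{1185491073417} = \frac{221763896}{1185491073417} + \frac{661 \sqrt{35}}{7}$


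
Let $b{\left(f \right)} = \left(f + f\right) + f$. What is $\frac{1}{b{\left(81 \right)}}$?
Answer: $\frac{1}{243} \approx 0.0041152$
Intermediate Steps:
$b{\left(f \right)} = 3 f$ ($b{\left(f \right)} = 2 f + f = 3 f$)
$\frac{1}{b{\left(81 \right)}} = \frac{1}{3 \cdot 81} = \frac{1}{243}$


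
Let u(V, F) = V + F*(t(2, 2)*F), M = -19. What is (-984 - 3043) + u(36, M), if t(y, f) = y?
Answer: -3269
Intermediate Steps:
u(V, F) = V + 2*F² (u(V, F) = V + F*(2*F) = V + 2*F²)
(-984 - 3043) + u(36, M) = (-984 - 3043) + (36 + 2*(-19)²) = -4027 + (36 + 2*361) = -4027 + (36 + 722) = -4027 + 758 = -3269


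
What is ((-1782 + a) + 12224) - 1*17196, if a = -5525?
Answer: -12279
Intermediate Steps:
((-1782 + a) + 12224) - 1*17196 = ((-1782 - 5525) + 12224) - 1*17196 = (-7307 + 12224) - 17196 = 4917 - 17196 = -12279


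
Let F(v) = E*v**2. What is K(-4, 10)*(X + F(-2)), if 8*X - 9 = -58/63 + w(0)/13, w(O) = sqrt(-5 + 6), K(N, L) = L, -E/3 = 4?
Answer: -384770/819 ≈ -469.80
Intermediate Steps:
E = -12 (E = -3*4 = -12)
F(v) = -12*v**2
w(O) = 1 (w(O) = sqrt(1) = 1)
X = 835/819 (X = 9/8 + (-58/63 + 1/13)/8 = 9/8 + (1/8)*(-691/819) = 9/8 - 691/6552 = 835/819 ≈ 1.0195)
K(-4, 10)*(X + F(-2)) = 10*(835/819 - 12*(-2)**2) = 10*(835/819 - 12*4) = 10*(835/819 - 48) = 10*(-38477/819) = -384770/819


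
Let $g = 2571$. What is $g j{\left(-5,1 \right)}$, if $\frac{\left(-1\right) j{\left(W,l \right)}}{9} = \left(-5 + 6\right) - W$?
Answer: $-138834$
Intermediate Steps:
$j{\left(W,l \right)} = -9 + 9 W$ ($j{\left(W,l \right)} = - 9 \left(\left(-5 + 6\right) - W\right) = - 9 \left(1 - W\right) = -9 + 9 W$)
$g j{\left(-5,1 \right)} = 2571 \left(-9 + 9 \left(-5\right)\right) = 2571 \left(-9 - 45\right) = 2571 \left(-54\right) = -138834$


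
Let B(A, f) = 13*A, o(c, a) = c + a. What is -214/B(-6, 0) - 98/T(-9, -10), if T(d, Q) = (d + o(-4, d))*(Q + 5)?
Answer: 3974/2145 ≈ 1.8527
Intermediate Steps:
o(c, a) = a + c
T(d, Q) = (-4 + 2*d)*(5 + Q) (T(d, Q) = (d + (d - 4))*(Q + 5) = (d + (-4 + d))*(5 + Q) = (-4 + 2*d)*(5 + Q))
-214/B(-6, 0) - 98/T(-9, -10) = -214/(13*(-6)) - 98/(-20 + 10*(-9) - 10*(-9) - 10*(-4 - 9)) = -214/(-78) - 98/(-20 - 90 + 90 - 10*(-13)) = -214*(-1/78) - 98/(-20 - 90 + 90 + 130) = 107/39 - 98/110 = 107/39 - 98*1/110 = 107/39 - 49/55 = 3974/2145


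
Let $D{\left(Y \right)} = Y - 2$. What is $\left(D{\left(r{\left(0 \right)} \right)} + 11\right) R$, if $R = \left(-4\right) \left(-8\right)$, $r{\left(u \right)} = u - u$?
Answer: $288$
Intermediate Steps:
$r{\left(u \right)} = 0$
$R = 32$
$D{\left(Y \right)} = -2 + Y$ ($D{\left(Y \right)} = Y - 2 = -2 + Y$)
$\left(D{\left(r{\left(0 \right)} \right)} + 11\right) R = \left(\left(-2 + 0\right) + 11\right) 32 = \left(-2 + 11\right) 32 = 9 \cdot 32 = 288$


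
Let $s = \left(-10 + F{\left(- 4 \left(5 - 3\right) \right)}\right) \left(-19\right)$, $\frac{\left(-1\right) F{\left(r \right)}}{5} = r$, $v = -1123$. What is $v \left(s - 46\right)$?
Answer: $691768$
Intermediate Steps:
$F{\left(r \right)} = - 5 r$
$s = -570$ ($s = \left(-10 - 5 \left(- 4 \left(5 - 3\right)\right)\right) \left(-19\right) = \left(-10 - 5 \left(\left(-4\right) 2\right)\right) \left(-19\right) = \left(-10 - -40\right) \left(-19\right) = \left(-10 + 40\right) \left(-19\right) = 30 \left(-19\right) = -570$)
$v \left(s - 46\right) = - 1123 \left(-570 - 46\right) = \left(-1123\right) \left(-616\right) = 691768$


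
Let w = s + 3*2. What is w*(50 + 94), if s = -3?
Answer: 432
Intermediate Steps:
w = 3 (w = -3 + 3*2 = -3 + 6 = 3)
w*(50 + 94) = 3*(50 + 94) = 3*144 = 432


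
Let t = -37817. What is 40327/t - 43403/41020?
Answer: -3295584791/1551253340 ≈ -2.1245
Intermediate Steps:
40327/t - 43403/41020 = 40327/(-37817) - 43403/41020 = 40327*(-1/37817) - 43403*1/41020 = -40327/37817 - 43403/41020 = -3295584791/1551253340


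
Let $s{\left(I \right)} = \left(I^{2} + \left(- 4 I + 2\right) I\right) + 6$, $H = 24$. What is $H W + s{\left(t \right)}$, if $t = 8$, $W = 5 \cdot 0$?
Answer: $-170$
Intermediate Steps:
$W = 0$
$s{\left(I \right)} = 6 + I^{2} + I \left(2 - 4 I\right)$ ($s{\left(I \right)} = \left(I^{2} + \left(2 - 4 I\right) I\right) + 6 = \left(I^{2} + I \left(2 - 4 I\right)\right) + 6 = 6 + I^{2} + I \left(2 - 4 I\right)$)
$H W + s{\left(t \right)} = 24 \cdot 0 + \left(6 - 3 \cdot 8^{2} + 2 \cdot 8\right) = 0 + \left(6 - 192 + 16\right) = 0 - 170 = -170$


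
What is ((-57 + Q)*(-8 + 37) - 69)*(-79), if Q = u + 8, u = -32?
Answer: 191022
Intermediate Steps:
Q = -24 (Q = -32 + 8 = -24)
((-57 + Q)*(-8 + 37) - 69)*(-79) = ((-57 - 24)*(-8 + 37) - 69)*(-79) = (-81*29 - 69)*(-79) = (-2349 - 69)*(-79) = -2418*(-79) = 191022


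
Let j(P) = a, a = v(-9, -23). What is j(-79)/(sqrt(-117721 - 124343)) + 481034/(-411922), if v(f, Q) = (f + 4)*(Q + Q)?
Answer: -240517/205961 - 115*I/246 ≈ -1.1678 - 0.46748*I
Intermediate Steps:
v(f, Q) = 2*Q*(4 + f) (v(f, Q) = (4 + f)*(2*Q) = 2*Q*(4 + f))
a = 230 (a = 2*(-23)*(4 - 9) = 2*(-23)*(-5) = 230)
j(P) = 230
j(-79)/(sqrt(-117721 - 124343)) + 481034/(-411922) = 230/(sqrt(-117721 - 124343)) + 481034/(-411922) = 230/(sqrt(-242064)) + 481034*(-1/411922) = 230/((492*I)) - 240517/205961 = 230*(-I/492) - 240517/205961 = -115*I/246 - 240517/205961 = -240517/205961 - 115*I/246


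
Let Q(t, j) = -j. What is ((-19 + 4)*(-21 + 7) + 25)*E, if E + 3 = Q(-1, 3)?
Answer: -1410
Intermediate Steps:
E = -6 (E = -3 - 1*3 = -3 - 3 = -6)
((-19 + 4)*(-21 + 7) + 25)*E = ((-19 + 4)*(-21 + 7) + 25)*(-6) = (-15*(-14) + 25)*(-6) = (210 + 25)*(-6) = 235*(-6) = -1410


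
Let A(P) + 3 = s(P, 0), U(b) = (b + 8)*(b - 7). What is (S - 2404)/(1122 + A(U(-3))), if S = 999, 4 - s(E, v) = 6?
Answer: -1405/1117 ≈ -1.2578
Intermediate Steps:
s(E, v) = -2 (s(E, v) = 4 - 1*6 = 4 - 6 = -2)
U(b) = (-7 + b)*(8 + b) (U(b) = (8 + b)*(-7 + b) = (-7 + b)*(8 + b))
A(P) = -5 (A(P) = -3 - 2 = -5)
(S - 2404)/(1122 + A(U(-3))) = (999 - 2404)/(1122 - 5) = -1405/1117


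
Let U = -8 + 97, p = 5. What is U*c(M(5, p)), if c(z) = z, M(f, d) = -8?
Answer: -712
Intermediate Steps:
U = 89
U*c(M(5, p)) = 89*(-8) = -712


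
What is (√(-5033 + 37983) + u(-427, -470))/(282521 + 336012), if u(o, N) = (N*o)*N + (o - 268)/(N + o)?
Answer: -84608896405/554824101 + 5*√1318/618533 ≈ -152.50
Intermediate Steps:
u(o, N) = o*N² + (-268 + o)/(N + o)
(√(-5033 + 37983) + u(-427, -470))/(282521 + 336012) = (√(-5033 + 37983) + (-268 - 427 - 427*(-470)³ + (-470)²*(-427)²)/(-470 - 427))/(282521 + 336012) = (√32950 + (-268 - 427 - 427*(-103823000) + 220900*182329)/(-897))/618533 = (5*√1318 - (-268 - 427 + 44332421000 + 40276476100)/897)*(1/618533) = (5*√1318 - 1/897*84608896405)*(1/618533) = (5*√1318 - 84608896405/897)*(1/618533) = (-84608896405/897 + 5*√1318)*(1/618533) = -84608896405/554824101 + 5*√1318/618533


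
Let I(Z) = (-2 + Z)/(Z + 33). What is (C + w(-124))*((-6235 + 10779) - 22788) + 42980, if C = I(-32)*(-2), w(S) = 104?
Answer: -3094988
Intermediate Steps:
I(Z) = (-2 + Z)/(33 + Z)
C = 68 (C = ((-2 - 32)/(33 - 32))*(-2) = (-34/1)*(-2) = (1*(-34))*(-2) = -34*(-2) = 68)
(C + w(-124))*((-6235 + 10779) - 22788) + 42980 = (68 + 104)*((-6235 + 10779) - 22788) + 42980 = 172*(4544 - 22788) + 42980 = 172*(-18244) + 42980 = -3137968 + 42980 = -3094988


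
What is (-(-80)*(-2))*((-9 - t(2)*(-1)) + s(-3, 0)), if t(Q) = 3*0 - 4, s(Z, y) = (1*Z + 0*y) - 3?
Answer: 3040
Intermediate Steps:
s(Z, y) = -3 + Z (s(Z, y) = (Z + 0) - 3 = Z - 3 = -3 + Z)
t(Q) = -4 (t(Q) = 0 - 4 = -4)
(-(-80)*(-2))*((-9 - t(2)*(-1)) + s(-3, 0)) = (-(-80)*(-2))*((-9 - (-4)*(-1)) + (-3 - 3)) = (-40*4)*((-9 - 1*4) - 6) = -160*((-9 - 4) - 6) = -160*(-13 - 6) = -160*(-19) = 3040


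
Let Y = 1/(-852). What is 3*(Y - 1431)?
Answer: -1219213/284 ≈ -4293.0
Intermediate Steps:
Y = -1/852 ≈ -0.0011737
3*(Y - 1431) = 3*(-1/852 - 1431) = 3*(-1219213/852) = -1219213/284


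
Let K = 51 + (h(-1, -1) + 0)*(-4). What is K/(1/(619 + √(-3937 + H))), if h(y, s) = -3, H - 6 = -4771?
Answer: 38997 + 63*I*√8702 ≈ 38997.0 + 5876.9*I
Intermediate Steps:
H = -4765 (H = 6 - 4771 = -4765)
K = 63 (K = 51 + (-3 + 0)*(-4) = 51 - 3*(-4) = 51 + 12 = 63)
K/(1/(619 + √(-3937 + H))) = 63/(1/(619 + √(-3937 - 4765))) = 63/(1/(619 + √(-8702))) = 63/(1/(619 + I*√8702)) = 63*(619 + I*√8702) = 38997 + 63*I*√8702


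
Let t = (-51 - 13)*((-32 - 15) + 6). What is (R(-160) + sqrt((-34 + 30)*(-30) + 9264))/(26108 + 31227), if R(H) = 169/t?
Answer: 169/150447040 + 2*sqrt(2346)/57335 ≈ 0.0016907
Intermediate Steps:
t = 2624 (t = -64*(-47 + 6) = -64*(-41) = 2624)
R(H) = 169/2624
(R(-160) + sqrt((-34 + 30)*(-30) + 9264))/(26108 + 31227) = (169/2624 + sqrt((-34 + 30)*(-30) + 9264))/(26108 + 31227) = (169/2624 + sqrt(-4*(-30) + 9264))/57335 = (169/2624 + sqrt(120 + 9264))*(1/57335) = (169/2624 + sqrt(9384))*(1/57335) = (169/2624 + 2*sqrt(2346))*(1/57335) = 169/150447040 + 2*sqrt(2346)/57335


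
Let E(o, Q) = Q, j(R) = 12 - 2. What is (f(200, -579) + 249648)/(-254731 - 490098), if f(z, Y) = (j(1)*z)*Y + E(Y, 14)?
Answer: 908338/744829 ≈ 1.2195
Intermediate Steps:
j(R) = 10
f(z, Y) = 14 + 10*Y*z (f(z, Y) = (10*z)*Y + 14 = 10*Y*z + 14 = 14 + 10*Y*z)
(f(200, -579) + 249648)/(-254731 - 490098) = ((14 + 10*(-579)*200) + 249648)/(-254731 - 490098) = ((14 - 1158000) + 249648)/(-744829) = (-1157986 + 249648)*(-1/744829) = -908338*(-1/744829) = 908338/744829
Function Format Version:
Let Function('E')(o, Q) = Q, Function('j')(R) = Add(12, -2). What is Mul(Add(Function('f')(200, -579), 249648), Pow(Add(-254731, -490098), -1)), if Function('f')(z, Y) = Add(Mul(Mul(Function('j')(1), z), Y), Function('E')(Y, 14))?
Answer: Rational(908338, 744829) ≈ 1.2195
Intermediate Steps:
Function('j')(R) = 10
Function('f')(z, Y) = Add(14, Mul(10, Y, z)) (Function('f')(z, Y) = Add(Mul(Mul(10, z), Y), 14) = Add(Mul(10, Y, z), 14) = Add(14, Mul(10, Y, z)))
Mul(Add(Function('f')(200, -579), 249648), Pow(Add(-254731, -490098), -1)) = Mul(Add(Add(14, Mul(10, -579, 200)), 249648), Pow(Add(-254731, -490098), -1)) = Mul(Add(Add(14, -1158000), 249648), Pow(-744829, -1)) = Mul(Add(-1157986, 249648), Rational(-1, 744829)) = Mul(-908338, Rational(-1, 744829)) = Rational(908338, 744829)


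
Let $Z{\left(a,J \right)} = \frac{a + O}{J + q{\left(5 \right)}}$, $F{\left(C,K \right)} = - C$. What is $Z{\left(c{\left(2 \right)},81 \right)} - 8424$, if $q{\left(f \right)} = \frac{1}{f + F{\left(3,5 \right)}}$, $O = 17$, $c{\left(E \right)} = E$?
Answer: $- \frac{1373074}{163} \approx -8423.8$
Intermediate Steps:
$q{\left(f \right)} = \frac{1}{-3 + f}$ ($q{\left(f \right)} = \frac{1}{f - 3} = \frac{1}{-3 + f}$)
$Z{\left(a,J \right)} = \frac{17 + a}{\frac{1}{2} + J}$ ($Z{\left(a,J \right)} = \frac{a + 17}{J + \frac{1}{-3 + 5}} = \frac{17 + a}{J + \frac{1}{2}} = \frac{17 + a}{\frac{1}{2} + J}$)
$Z{\left(c{\left(2 \right)},81 \right)} - 8424 = \frac{2 \left(17 + 2\right)}{1 + 2 \cdot 81} - 8424 = 2 \frac{1}{1 + 162} \cdot 19 - 8424 = 2 \cdot \frac{1}{163} \cdot 19 - 8424 = \frac{38}{163} - 8424 = - \frac{1373074}{163}$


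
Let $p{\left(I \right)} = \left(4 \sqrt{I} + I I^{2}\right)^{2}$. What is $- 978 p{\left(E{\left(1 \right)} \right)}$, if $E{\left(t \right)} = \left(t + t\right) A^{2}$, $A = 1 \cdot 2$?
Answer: $-256502016 - 8011776 \sqrt{2} \approx -2.6783 \cdot 10^{8}$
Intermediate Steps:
$A = 2$
$E{\left(t \right)} = 8 t$ ($E{\left(t \right)} = \left(t + t\right) 2^{2} = 2 t 4 = 8 t$)
$p{\left(I \right)} = \left(I^{3} + 4 \sqrt{I}\right)^{2}$ ($p{\left(I \right)} = \left(4 \sqrt{I} + I^{3}\right)^{2} = \left(I^{3} + 4 \sqrt{I}\right)^{2}$)
$- 978 p{\left(E{\left(1 \right)} \right)} = - 978 \left(\left(8 \cdot 1\right)^{3} + 4 \sqrt{8 \cdot 1}\right)^{2} = - 978 \left(8^{3} + 4 \sqrt{8}\right)^{2} = - 978 \left(512 + 4 \cdot 2 \sqrt{2}\right)^{2} = - 978 \left(512 + 8 \sqrt{2}\right)^{2}$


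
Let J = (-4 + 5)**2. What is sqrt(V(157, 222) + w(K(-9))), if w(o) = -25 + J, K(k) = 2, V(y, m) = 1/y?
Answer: I*sqrt(591419)/157 ≈ 4.8983*I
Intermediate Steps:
J = 1 (J = 1**2 = 1)
w(o) = -24 (w(o) = -25 + 1 = -24)
sqrt(V(157, 222) + w(K(-9))) = sqrt(1/157 - 24) = sqrt(-3767/157) = I*sqrt(591419)/157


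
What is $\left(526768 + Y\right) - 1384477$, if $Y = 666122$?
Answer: $-191587$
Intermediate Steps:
$\left(526768 + Y\right) - 1384477 = \left(526768 + 666122\right) - 1384477 = 1192890 - 1384477 = -191587$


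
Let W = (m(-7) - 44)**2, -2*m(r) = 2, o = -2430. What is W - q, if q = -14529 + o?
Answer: 18984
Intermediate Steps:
m(r) = -1 (m(r) = -1/2*2 = -1)
W = 2025 (W = (-1 - 44)**2 = (-45)**2 = 2025)
q = -16959 (q = -14529 - 2430 = -16959)
W - q = 2025 - 1*(-16959) = 2025 + 16959 = 18984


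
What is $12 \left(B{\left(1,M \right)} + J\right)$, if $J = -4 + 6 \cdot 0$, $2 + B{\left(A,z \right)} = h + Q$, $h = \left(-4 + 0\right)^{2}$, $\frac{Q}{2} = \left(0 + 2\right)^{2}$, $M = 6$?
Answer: $216$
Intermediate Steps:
$Q = 8$ ($Q = 2 \left(0 + 2\right)^{2} = 2 \cdot 2^{2} = 2 \cdot 4 = 8$)
$h = 16$ ($h = \left(-4\right)^{2} = 16$)
$B{\left(A,z \right)} = 22$ ($B{\left(A,z \right)} = -2 + \left(16 + 8\right) = -2 + 24 = 22$)
$J = -4$ ($J = -4 + 0 = -4$)
$12 \left(B{\left(1,M \right)} + J\right) = 12 \left(22 - 4\right) = 12 \cdot 18 = 216$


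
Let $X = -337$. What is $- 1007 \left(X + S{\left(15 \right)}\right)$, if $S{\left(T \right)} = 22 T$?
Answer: $7049$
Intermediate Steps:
$- 1007 \left(X + S{\left(15 \right)}\right) = - 1007 \left(-337 + 22 \cdot 15\right) = - 1007 \left(-337 + 330\right) = \left(-1007\right) \left(-7\right) = 7049$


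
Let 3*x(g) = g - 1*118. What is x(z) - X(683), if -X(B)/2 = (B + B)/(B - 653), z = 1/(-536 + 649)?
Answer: 29231/565 ≈ 51.736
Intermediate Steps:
z = 1/113 ≈ 0.0088496
X(B) = -4*B/(-653 + B) (X(B) = -2*(B + B)/(B - 653) = -2*2*B/(-653 + B) = -4*B/(-653 + B))
x(g) = -118/3 + g/3 (x(g) = (g - 1*118)/3 = (g - 118)/3 = (-118 + g)/3 = -118/3 + g/3)
x(z) - X(683) = (-118/3 + (⅓)*(1/113)) - (-4)*683/(-653 + 683) = (-118/3 + 1/339) - (-4)*683/30 = -13333/339 - (-4)*683/30 = -13333/339 - 1*(-1366/15) = -13333/339 + 1366/15 = 29231/565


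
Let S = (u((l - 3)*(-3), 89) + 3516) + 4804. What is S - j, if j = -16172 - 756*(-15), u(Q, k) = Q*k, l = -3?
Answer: 14754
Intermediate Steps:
j = -4832 (j = -16172 + 11340 = -4832)
S = 9922 (S = (((-3 - 3)*(-3))*89 + 3516) + 4804 = (-6*(-3)*89 + 3516) + 4804 = (18*89 + 3516) + 4804 = (1602 + 3516) + 4804 = 5118 + 4804 = 9922)
S - j = 9922 - 1*(-4832) = 9922 + 4832 = 14754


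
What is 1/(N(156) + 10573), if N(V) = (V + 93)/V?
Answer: 52/549879 ≈ 9.4566e-5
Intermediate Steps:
N(V) = (93 + V)/V
1/(N(156) + 10573) = 1/((93 + 156)/156 + 10573) = 1/((1/156)*249 + 10573) = 1/(83/52 + 10573) = 1/(549879/52) = 52/549879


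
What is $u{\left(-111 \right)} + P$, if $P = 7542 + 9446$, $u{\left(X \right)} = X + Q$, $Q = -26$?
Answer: $16851$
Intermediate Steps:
$u{\left(X \right)} = -26 + X$ ($u{\left(X \right)} = X - 26 = -26 + X$)
$P = 16988$
$u{\left(-111 \right)} + P = \left(-26 - 111\right) + 16988 = -137 + 16988 = 16851$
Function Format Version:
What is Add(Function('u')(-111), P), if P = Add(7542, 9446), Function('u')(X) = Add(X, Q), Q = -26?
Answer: 16851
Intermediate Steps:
Function('u')(X) = Add(-26, X) (Function('u')(X) = Add(X, -26) = Add(-26, X))
P = 16988
Add(Function('u')(-111), P) = Add(Add(-26, -111), 16988) = Add(-137, 16988) = 16851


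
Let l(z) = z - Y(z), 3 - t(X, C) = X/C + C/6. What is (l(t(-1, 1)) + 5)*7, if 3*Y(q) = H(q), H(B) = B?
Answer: 476/9 ≈ 52.889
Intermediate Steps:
Y(q) = q/3
t(X, C) = 3 - C/6 - X/C (t(X, C) = 3 - (X/C + C/6) = 3 - (C/6 + X/C) = 3 + (-C/6 - X/C) = 3 - C/6 - X/C)
l(z) = 2*z/3 (l(z) = z - z/3 = 2*z/3)
(l(t(-1, 1)) + 5)*7 = (2*(3 - ⅙*1 - 1*(-1)/1)/3 + 5)*7 = (2*(3 - ⅙ - 1*(-1)*1)/3 + 5)*7 = (2*(3 - ⅙ + 1)/3 + 5)*7 = ((⅔)*(23/6) + 5)*7 = (23/9 + 5)*7 = (68/9)*7 = 476/9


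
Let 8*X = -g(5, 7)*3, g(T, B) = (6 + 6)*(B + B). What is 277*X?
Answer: -17451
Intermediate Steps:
g(T, B) = 24*B (g(T, B) = 12*(2*B) = 24*B)
X = -63 (X = (-24*7*3)/8 = (-168*3)/8 = (-1*504)/8 = (⅛)*(-504) = -63)
277*X = 277*(-63) = -17451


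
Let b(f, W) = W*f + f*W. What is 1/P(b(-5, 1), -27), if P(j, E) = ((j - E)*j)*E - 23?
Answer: 1/4567 ≈ 0.00021896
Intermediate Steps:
b(f, W) = 2*W*f (b(f, W) = W*f + W*f = 2*W*f)
P(j, E) = -23 + E*j*(j - E) (P(j, E) = (j*(j - E))*E - 23 = E*j*(j - E) - 23 = -23 + E*j*(j - E))
1/P(b(-5, 1), -27) = 1/(-23 - 27*(2*1*(-5))² - 1*2*1*(-5)*(-27)²) = 1/(-23 - 27*(-10)² - 1*(-10)*729) = 1/(-23 - 27*100 + 7290) = 1/(-23 - 2700 + 7290) = 1/4567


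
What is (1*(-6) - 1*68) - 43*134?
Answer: -5836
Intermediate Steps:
(1*(-6) - 1*68) - 43*134 = (-6 - 68) - 5762 = -74 - 5762 = -5836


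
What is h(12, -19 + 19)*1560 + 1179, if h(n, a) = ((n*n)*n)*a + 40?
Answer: 63579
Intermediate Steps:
h(n, a) = 40 + a*n³ (h(n, a) = (n²*n)*a + 40 = n³*a + 40 = a*n³ + 40 = 40 + a*n³)
h(12, -19 + 19)*1560 + 1179 = (40 + (-19 + 19)*12³)*1560 + 1179 = (40 + 0*1728)*1560 + 1179 = (40 + 0)*1560 + 1179 = 40*1560 + 1179 = 62400 + 1179 = 63579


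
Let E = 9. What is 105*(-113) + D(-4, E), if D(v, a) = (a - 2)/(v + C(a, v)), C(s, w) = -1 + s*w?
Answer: -486472/41 ≈ -11865.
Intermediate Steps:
D(v, a) = (-2 + a)/(-1 + v + a*v) (D(v, a) = (a - 2)/(v + (-1 + a*v)) = (-2 + a)/(-1 + v + a*v))
105*(-113) + D(-4, E) = 105*(-113) + (-2 + 9)/(-1 - 4 + 9*(-4)) = -11865 + 7/(-1 - 4 - 36) = -11865 + 7/(-41) = -11865 - 1/41*7 = -11865 - 7/41 = -486472/41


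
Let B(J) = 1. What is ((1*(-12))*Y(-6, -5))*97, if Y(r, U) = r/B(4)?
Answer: 6984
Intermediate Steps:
Y(r, U) = r (Y(r, U) = r/1 = r*1 = r)
((1*(-12))*Y(-6, -5))*97 = ((1*(-12))*(-6))*97 = -12*(-6)*97 = 72*97 = 6984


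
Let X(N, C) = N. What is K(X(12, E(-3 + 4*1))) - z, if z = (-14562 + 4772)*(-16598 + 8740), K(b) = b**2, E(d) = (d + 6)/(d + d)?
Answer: -76929676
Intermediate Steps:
E(d) = (6 + d)/(2*d) (E(d) = (6 + d)/((2*d)) = (6 + d)*(1/(2*d)) = (6 + d)/(2*d))
z = 76929820 (z = -9790*(-7858) = 76929820)
K(X(12, E(-3 + 4*1))) - z = 12**2 - 1*76929820 = 144 - 76929820 = -76929676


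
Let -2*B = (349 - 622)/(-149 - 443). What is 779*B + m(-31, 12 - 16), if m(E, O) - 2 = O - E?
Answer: -178331/1184 ≈ -150.62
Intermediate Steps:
m(E, O) = 2 + O - E (m(E, O) = 2 + (O - E) = 2 + O - E)
B = -273/1184 (B = -(349 - 622)/(2*(-149 - 443)) = -(-273)/(2*(-592)) = -(-273)*(-1)/(2*592) = -½*273/592 = -273/1184 ≈ -0.23057)
779*B + m(-31, 12 - 16) = 779*(-273/1184) + (2 + (12 - 16) - 1*(-31)) = -212667/1184 + (2 - 4 + 31) = -212667/1184 + 29 = -178331/1184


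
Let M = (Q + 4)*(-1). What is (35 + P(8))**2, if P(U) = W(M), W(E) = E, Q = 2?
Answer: 841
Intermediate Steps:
M = -6 (M = (2 + 4)*(-1) = 6*(-1) = -6)
P(U) = -6
(35 + P(8))**2 = (35 - 6)**2 = 29**2 = 841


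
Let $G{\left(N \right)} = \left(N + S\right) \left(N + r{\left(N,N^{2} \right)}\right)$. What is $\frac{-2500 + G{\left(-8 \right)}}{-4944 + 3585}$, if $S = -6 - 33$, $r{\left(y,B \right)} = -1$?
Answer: $\frac{2077}{1359} \approx 1.5283$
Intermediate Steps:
$S = -39$
$G{\left(N \right)} = \left(-1 + N\right) \left(-39 + N\right)$ ($G{\left(N \right)} = \left(N - 39\right) \left(N - 1\right) = \left(-39 + N\right) \left(-1 + N\right) = \left(-1 + N\right) \left(-39 + N\right)$)
$\frac{-2500 + G{\left(-8 \right)}}{-4944 + 3585} = \frac{-2500 + \left(39 + \left(-8\right)^{2} - -320\right)}{-4944 + 3585} = \frac{-2500 + \left(39 + 64 + 320\right)}{-1359} = \left(-2500 + 423\right) \left(- \frac{1}{1359}\right) = \left(-2077\right) \left(- \frac{1}{1359}\right) = \frac{2077}{1359}$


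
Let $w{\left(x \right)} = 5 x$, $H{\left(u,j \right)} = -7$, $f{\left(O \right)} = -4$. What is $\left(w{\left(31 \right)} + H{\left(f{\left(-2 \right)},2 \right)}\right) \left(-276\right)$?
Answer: $-40848$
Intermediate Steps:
$\left(w{\left(31 \right)} + H{\left(f{\left(-2 \right)},2 \right)}\right) \left(-276\right) = \left(5 \cdot 31 - 7\right) \left(-276\right) = \left(155 - 7\right) \left(-276\right) = 148 \left(-276\right) = -40848$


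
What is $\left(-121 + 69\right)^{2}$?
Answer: $2704$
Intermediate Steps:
$\left(-121 + 69\right)^{2} = \left(-52\right)^{2} = 2704$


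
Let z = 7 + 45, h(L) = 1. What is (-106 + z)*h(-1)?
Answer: -54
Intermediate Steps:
z = 52
(-106 + z)*h(-1) = (-106 + 52)*1 = -54*1 = -54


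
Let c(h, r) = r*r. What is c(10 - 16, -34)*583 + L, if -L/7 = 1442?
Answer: 663854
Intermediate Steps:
c(h, r) = r²
L = -10094 (L = -7*1442 = -10094)
c(10 - 16, -34)*583 + L = (-34)²*583 - 10094 = 1156*583 - 10094 = 673948 - 10094 = 663854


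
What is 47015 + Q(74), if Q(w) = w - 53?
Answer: 47036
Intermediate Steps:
Q(w) = -53 + w
47015 + Q(74) = 47015 + (-53 + 74) = 47015 + 21 = 47036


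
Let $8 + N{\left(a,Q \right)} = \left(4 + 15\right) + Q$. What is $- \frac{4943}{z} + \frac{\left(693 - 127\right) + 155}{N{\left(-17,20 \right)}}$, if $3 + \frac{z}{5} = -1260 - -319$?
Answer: $\frac{3556353}{146320} \approx 24.305$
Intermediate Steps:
$z = -4720$ ($z = -15 + 5 \left(-1260 - -319\right) = -15 + 5 \left(-1260 + 319\right) = -15 + 5 \left(-941\right) = -15 - 4705 = -4720$)
$N{\left(a,Q \right)} = 11 + Q$ ($N{\left(a,Q \right)} = -8 + \left(\left(4 + 15\right) + Q\right) = -8 + \left(19 + Q\right) = 11 + Q$)
$- \frac{4943}{z} + \frac{\left(693 - 127\right) + 155}{N{\left(-17,20 \right)}} = - \frac{4943}{-4720} + \frac{\left(693 - 127\right) + 155}{11 + 20} = \left(-4943\right) \left(- \frac{1}{4720}\right) + \frac{566 + 155}{31} = \frac{4943}{4720} + 721 \cdot \frac{1}{31} = \frac{4943}{4720} + \frac{721}{31} = \frac{3556353}{146320}$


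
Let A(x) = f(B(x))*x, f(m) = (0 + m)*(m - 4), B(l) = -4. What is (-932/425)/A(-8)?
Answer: 233/27200 ≈ 0.0085662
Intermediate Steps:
f(m) = m*(-4 + m)
A(x) = 32*x (A(x) = (-4*(-4 - 4))*x = (-4*(-8))*x = 32*x)
(-932/425)/A(-8) = (-932/425)/((32*(-8))) = -932*1/425/(-256) = -932/425*(-1/256) = 233/27200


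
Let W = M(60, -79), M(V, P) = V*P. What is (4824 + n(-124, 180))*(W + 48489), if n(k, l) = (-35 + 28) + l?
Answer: 218613753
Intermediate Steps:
M(V, P) = P*V
W = -4740 (W = -79*60 = -4740)
n(k, l) = -7 + l
(4824 + n(-124, 180))*(W + 48489) = (4824 + (-7 + 180))*(-4740 + 48489) = (4824 + 173)*43749 = 4997*43749 = 218613753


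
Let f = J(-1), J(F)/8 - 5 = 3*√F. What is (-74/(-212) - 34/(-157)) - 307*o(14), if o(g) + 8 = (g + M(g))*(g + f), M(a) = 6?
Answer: -5476939355/16642 - 147360*I ≈ -3.291e+5 - 1.4736e+5*I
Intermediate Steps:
J(F) = 40 + 24*√F (J(F) = 40 + 8*(3*√F) = 40 + 24*√F)
f = 40 + 24*I (f = 40 + 24*√(-1) = 40 + 24*I ≈ 40.0 + 24.0*I)
o(g) = -8 + (6 + g)*(40 + g + 24*I) (o(g) = -8 + (g + 6)*(g + (40 + 24*I)) = -8 + (6 + g)*(40 + g + 24*I))
(-74/(-212) - 34/(-157)) - 307*o(14) = (-74/(-212) - 34/(-157)) - 307*(232 + 14² + 144*I + 14*(46 + 24*I)) = (-74*(-1/212) - 34*(-1/157)) - 307*(232 + 196 + 144*I + (644 + 336*I)) = (37/106 + 34/157) - 307*(1072 + 480*I) = 9413/16642 + (-329104 - 147360*I) = -5476939355/16642 - 147360*I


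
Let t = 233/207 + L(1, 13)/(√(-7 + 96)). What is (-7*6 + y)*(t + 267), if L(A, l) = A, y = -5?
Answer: -2608594/207 - 47*√89/89 ≈ -12607.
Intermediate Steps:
t = 233/207 + √89/89 (t = 233/207 + 1/√(-7 + 96) = 233*(1/207) + 1/√89 = 233/207 + 1*(√89/89) = 233/207 + √89/89 ≈ 1.2316)
(-7*6 + y)*(t + 267) = (-7*6 - 5)*((233/207 + √89/89) + 267) = (-42 - 5)*(55502/207 + √89/89) = -47*(55502/207 + √89/89) = -2608594/207 - 47*√89/89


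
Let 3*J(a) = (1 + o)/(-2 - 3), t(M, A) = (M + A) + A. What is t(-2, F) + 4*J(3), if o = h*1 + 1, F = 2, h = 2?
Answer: 14/15 ≈ 0.93333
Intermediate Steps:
t(M, A) = M + 2*A (t(M, A) = (A + M) + A = M + 2*A)
o = 3 (o = 2*1 + 1 = 2 + 1 = 3)
J(a) = -4/15 (J(a) = ((1 + 3)/(-2 - 3))/3 = (4/(-5))/3 = (4*(-⅕))/3 = (⅓)*(-⅘) = -4/15)
t(-2, F) + 4*J(3) = (-2 + 2*2) + 4*(-4/15) = (-2 + 4) - 16/15 = 2 - 16/15 = 14/15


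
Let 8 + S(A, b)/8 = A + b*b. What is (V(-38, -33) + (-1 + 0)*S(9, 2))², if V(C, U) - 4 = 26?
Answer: 100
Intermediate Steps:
V(C, U) = 30 (V(C, U) = 4 + 26 = 30)
S(A, b) = -64 + 8*A + 8*b² (S(A, b) = -64 + 8*(A + b*b) = -64 + 8*(A + b²) = -64 + (8*A + 8*b²) = -64 + 8*A + 8*b²)
(V(-38, -33) + (-1 + 0)*S(9, 2))² = (30 + (-1 + 0)*(-64 + 8*9 + 8*2²))² = (30 - (-64 + 72 + 8*4))² = (30 - (-64 + 72 + 32))² = (30 - 1*40)² = (30 - 40)² = (-10)² = 100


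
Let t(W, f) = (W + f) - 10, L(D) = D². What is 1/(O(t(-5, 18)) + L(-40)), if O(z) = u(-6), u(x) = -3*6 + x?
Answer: 1/1576 ≈ 0.00063452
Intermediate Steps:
u(x) = -18 + x
t(W, f) = -10 + W + f
O(z) = -24 (O(z) = -18 - 6 = -24)
1/(O(t(-5, 18)) + L(-40)) = 1/(-24 + (-40)²) = 1/(-24 + 1600) = 1/1576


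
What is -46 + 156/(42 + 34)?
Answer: -835/19 ≈ -43.947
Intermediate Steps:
-46 + 156/(42 + 34) = -46 + 156/76 = -46 + 156*(1/76) = -46 + 39/19 = -835/19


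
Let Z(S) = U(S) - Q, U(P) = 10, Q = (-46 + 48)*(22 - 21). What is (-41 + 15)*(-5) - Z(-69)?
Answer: 122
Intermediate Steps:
Q = 2 (Q = 2*1 = 2)
Z(S) = 8 (Z(S) = 10 - 1*2 = 10 - 2 = 8)
(-41 + 15)*(-5) - Z(-69) = (-41 + 15)*(-5) - 1*8 = -26*(-5) - 8 = 130 - 8 = 122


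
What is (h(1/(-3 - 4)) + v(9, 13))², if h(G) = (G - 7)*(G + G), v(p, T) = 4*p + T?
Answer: 6255001/2401 ≈ 2605.2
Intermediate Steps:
v(p, T) = T + 4*p
h(G) = 2*G*(-7 + G) (h(G) = (-7 + G)*(2*G) = 2*G*(-7 + G))
(h(1/(-3 - 4)) + v(9, 13))² = (2*(-7 + 1/(-3 - 4))/(-3 - 4) + (13 + 4*9))² = (2*(-7 + 1/(-7))/(-7) + (13 + 36))² = (2*(-⅐)*(-7 - ⅐) + 49)² = (2*(-⅐)*(-50/7) + 49)² = (100/49 + 49)² = (2501/49)² = 6255001/2401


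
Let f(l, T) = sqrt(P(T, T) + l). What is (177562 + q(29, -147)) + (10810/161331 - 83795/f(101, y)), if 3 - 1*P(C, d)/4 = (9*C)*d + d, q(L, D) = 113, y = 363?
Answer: 28664496235/161331 + 83795*I*sqrt(4745023)/4745023 ≈ 1.7768e+5 + 38.468*I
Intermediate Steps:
P(C, d) = 12 - 4*d - 36*C*d (P(C, d) = 12 - 4*((9*C)*d + d) = 12 - 4*(9*C*d + d) = 12 - 4*(d + 9*C*d) = 12 + (-4*d - 36*C*d) = 12 - 4*d - 36*C*d)
f(l, T) = sqrt(12 + l - 36*T**2 - 4*T) (f(l, T) = sqrt((12 - 4*T - 36*T*T) + l) = sqrt((12 - 4*T - 36*T**2) + l) = sqrt((12 - 36*T**2 - 4*T) + l) = sqrt(12 + l - 36*T**2 - 4*T))
(177562 + q(29, -147)) + (10810/161331 - 83795/f(101, y)) = (177562 + 113) + (10810/161331 - 83795/sqrt(12 + 101 - 36*363**2 - 4*363)) = 177675 + (10810*(1/161331) - 83795/sqrt(12 + 101 - 36*131769 - 1452)) = 177675 + (10810/161331 - 83795/sqrt(12 + 101 - 4743684 - 1452)) = 177675 + (10810/161331 - 83795*(-I*sqrt(4745023)/4745023)) = 177675 + (10810/161331 - (-83795)*I*sqrt(4745023)/4745023) = 177675 + (10810/161331 + 83795*I*sqrt(4745023)/4745023) = 28664496235/161331 + 83795*I*sqrt(4745023)/4745023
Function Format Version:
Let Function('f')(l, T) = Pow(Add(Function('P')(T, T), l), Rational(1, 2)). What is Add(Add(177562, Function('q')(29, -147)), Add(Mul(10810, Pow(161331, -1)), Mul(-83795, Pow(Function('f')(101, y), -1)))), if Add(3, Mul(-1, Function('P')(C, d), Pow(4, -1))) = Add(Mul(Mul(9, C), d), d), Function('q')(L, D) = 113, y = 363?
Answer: Add(Rational(28664496235, 161331), Mul(Rational(83795, 4745023), I, Pow(4745023, Rational(1, 2)))) ≈ Add(1.7768e+5, Mul(38.468, I))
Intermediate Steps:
Function('P')(C, d) = Add(12, Mul(-4, d), Mul(-36, C, d)) (Function('P')(C, d) = Add(12, Mul(-4, Add(Mul(Mul(9, C), d), d))) = Add(12, Mul(-4, Add(Mul(9, C, d), d))) = Add(12, Mul(-4, Add(d, Mul(9, C, d)))) = Add(12, Add(Mul(-4, d), Mul(-36, C, d))) = Add(12, Mul(-4, d), Mul(-36, C, d)))
Function('f')(l, T) = Pow(Add(12, l, Mul(-36, Pow(T, 2)), Mul(-4, T)), Rational(1, 2)) (Function('f')(l, T) = Pow(Add(Add(12, Mul(-4, T), Mul(-36, T, T)), l), Rational(1, 2)) = Pow(Add(Add(12, Mul(-4, T), Mul(-36, Pow(T, 2))), l), Rational(1, 2)) = Pow(Add(Add(12, Mul(-36, Pow(T, 2)), Mul(-4, T)), l), Rational(1, 2)) = Pow(Add(12, l, Mul(-36, Pow(T, 2)), Mul(-4, T)), Rational(1, 2)))
Add(Add(177562, Function('q')(29, -147)), Add(Mul(10810, Pow(161331, -1)), Mul(-83795, Pow(Function('f')(101, y), -1)))) = Add(Add(177562, 113), Add(Mul(10810, Pow(161331, -1)), Mul(-83795, Pow(Pow(Add(12, 101, Mul(-36, Pow(363, 2)), Mul(-4, 363)), Rational(1, 2)), -1)))) = Add(177675, Add(Mul(10810, Rational(1, 161331)), Mul(-83795, Pow(Pow(Add(12, 101, Mul(-36, 131769), -1452), Rational(1, 2)), -1)))) = Add(177675, Add(Rational(10810, 161331), Mul(-83795, Pow(Pow(Add(12, 101, -4743684, -1452), Rational(1, 2)), -1)))) = Add(177675, Add(Rational(10810, 161331), Mul(-83795, Pow(Pow(-4745023, Rational(1, 2)), -1)))) = Add(177675, Add(Rational(10810, 161331), Mul(-83795, Pow(Mul(I, Pow(4745023, Rational(1, 2))), -1)))) = Add(177675, Add(Rational(10810, 161331), Mul(-83795, Mul(Rational(-1, 4745023), I, Pow(4745023, Rational(1, 2)))))) = Add(177675, Add(Rational(10810, 161331), Mul(Rational(83795, 4745023), I, Pow(4745023, Rational(1, 2))))) = Add(Rational(28664496235, 161331), Mul(Rational(83795, 4745023), I, Pow(4745023, Rational(1, 2))))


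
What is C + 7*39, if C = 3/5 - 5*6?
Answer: 1218/5 ≈ 243.60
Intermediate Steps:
C = -147/5 (C = 3*(1/5) - 30 = 3/5 - 30 = -147/5 ≈ -29.400)
C + 7*39 = -147/5 + 7*39 = -147/5 + 273 = 1218/5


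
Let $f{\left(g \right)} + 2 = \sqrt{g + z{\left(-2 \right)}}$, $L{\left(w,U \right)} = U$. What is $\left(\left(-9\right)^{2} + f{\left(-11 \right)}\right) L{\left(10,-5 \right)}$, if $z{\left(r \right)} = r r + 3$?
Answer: $-395 - 10 i \approx -395.0 - 10.0 i$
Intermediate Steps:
$z{\left(r \right)} = 3 + r^{2}$ ($z{\left(r \right)} = r^{2} + 3 = 3 + r^{2}$)
$f{\left(g \right)} = -2 + \sqrt{7 + g}$ ($f{\left(g \right)} = -2 + \sqrt{g + \left(3 + \left(-2\right)^{2}\right)} = -2 + \sqrt{g + \left(3 + 4\right)} = -2 + \sqrt{g + 7} = -2 + \sqrt{7 + g}$)
$\left(\left(-9\right)^{2} + f{\left(-11 \right)}\right) L{\left(10,-5 \right)} = \left(\left(-9\right)^{2} - \left(2 - \sqrt{7 - 11}\right)\right) \left(-5\right) = \left(81 - \left(2 - \sqrt{-4}\right)\right) \left(-5\right) = \left(81 - \left(2 - 2 i\right)\right) \left(-5\right) = \left(79 + 2 i\right) \left(-5\right) = -395 - 10 i$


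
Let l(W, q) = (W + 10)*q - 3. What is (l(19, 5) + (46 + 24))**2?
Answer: 44944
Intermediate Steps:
l(W, q) = -3 + q*(10 + W) (l(W, q) = (10 + W)*q - 3 = q*(10 + W) - 3 = -3 + q*(10 + W))
(l(19, 5) + (46 + 24))**2 = ((-3 + 10*5 + 19*5) + (46 + 24))**2 = ((-3 + 50 + 95) + 70)**2 = (142 + 70)**2 = 212**2 = 44944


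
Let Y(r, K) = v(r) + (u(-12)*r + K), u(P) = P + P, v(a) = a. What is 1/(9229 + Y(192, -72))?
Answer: 1/4741 ≈ 0.00021093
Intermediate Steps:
u(P) = 2*P
Y(r, K) = K - 23*r (Y(r, K) = r + ((2*(-12))*r + K) = r + (-24*r + K) = r + (K - 24*r) = K - 23*r)
1/(9229 + Y(192, -72)) = 1/(9229 + (-72 - 23*192)) = 1/(9229 + (-72 - 4416)) = 1/(9229 - 4488) = 1/4741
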